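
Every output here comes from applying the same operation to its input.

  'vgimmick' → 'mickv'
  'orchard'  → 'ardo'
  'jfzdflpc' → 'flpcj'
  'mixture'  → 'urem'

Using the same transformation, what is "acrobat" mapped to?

bata

Looking at the pairs, the operation is to move the first character to the end, then delete the first 3 characters.
On "acrobat" that produces "bata".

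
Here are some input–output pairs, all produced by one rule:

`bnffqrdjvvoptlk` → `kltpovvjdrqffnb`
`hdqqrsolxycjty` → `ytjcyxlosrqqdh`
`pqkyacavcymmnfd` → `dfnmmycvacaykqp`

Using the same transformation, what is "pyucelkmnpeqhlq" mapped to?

In each case the input is transformed by: reverse the string.
For "pyucelkmnpeqhlq" the result is "qlhqepnmklecuyp".

qlhqepnmklecuyp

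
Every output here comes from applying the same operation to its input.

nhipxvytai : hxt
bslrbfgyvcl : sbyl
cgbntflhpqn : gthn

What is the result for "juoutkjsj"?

uts

In each case the input is transformed by: keep one character in every 3, starting at position 2 (positions 2nd, 5th, 8th, ...).
Applying that to "juoutkjsj" gives "uts".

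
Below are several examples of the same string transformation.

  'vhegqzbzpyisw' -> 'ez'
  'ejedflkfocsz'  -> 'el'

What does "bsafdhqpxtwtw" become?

The pattern: keep one character in every 3, starting at position 3 (positions 3rd, 6th, 9th, ...), then keep only the first 2 characters.
"bsafdhqpxtwtw" → "ahxt" → "ah".

ah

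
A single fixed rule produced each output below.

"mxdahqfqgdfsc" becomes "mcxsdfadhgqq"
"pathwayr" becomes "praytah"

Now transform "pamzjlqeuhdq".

In each case the input is transformed by: take characters alternately from the front and the back (1st, last, 2nd, 2nd-last, ...), then delete the last character.
On "pamzjlqeuhdq": the first step gives "pqadmhzujelq", and the second then gives "pqadmhzujel".

pqadmhzujel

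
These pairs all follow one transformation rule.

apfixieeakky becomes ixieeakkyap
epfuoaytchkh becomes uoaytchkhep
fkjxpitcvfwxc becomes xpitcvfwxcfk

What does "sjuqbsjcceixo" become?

In each case the input is transformed by: move the first 3 characters to the end (rotate left by 3), then delete the last character.
Starting from "sjuqbsjcceixo": after the first operation, "qbsjcceixosju"; after the second, "qbsjcceixosj".
(Check on "epfuoaytchkh": → "uoaytchkhepf" → "uoaytchkhep" ✓)

qbsjcceixosj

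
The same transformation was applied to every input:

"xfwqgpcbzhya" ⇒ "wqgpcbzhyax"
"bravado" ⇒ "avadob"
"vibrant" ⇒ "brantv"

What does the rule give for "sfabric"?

abrics

What's happening: move the first character to the end, then delete the first character.
"sfabric" → "fabrics" → "abrics".
(Check on "bravado": → "ravadob" → "avadob" ✓)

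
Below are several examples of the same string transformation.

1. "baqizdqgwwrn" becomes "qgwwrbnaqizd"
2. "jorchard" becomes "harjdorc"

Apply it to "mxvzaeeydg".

eeydmgxvza

What's happening: swap the first and last characters, then swap the front and back halves of the string.
Working it through for "mxvzaeeydg": intermediate "gxvzaeeydm", final "eeydmgxvza".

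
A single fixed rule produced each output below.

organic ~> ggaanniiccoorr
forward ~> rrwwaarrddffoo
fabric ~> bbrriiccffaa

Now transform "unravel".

rraavveelluunn

What's happening: move the first 2 characters to the end (rotate left by 2), then double every character.
"unravel" → "ravelun" → "rraavveelluunn".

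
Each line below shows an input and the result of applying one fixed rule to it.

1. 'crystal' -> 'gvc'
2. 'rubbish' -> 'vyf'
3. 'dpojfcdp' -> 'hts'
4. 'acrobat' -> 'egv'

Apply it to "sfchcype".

The rule is to shift every letter 4 places forward in the alphabet (wrapping around), then keep only the first 3 characters.
"sfchcype" → "wjglgcti" → "wjg".

wjg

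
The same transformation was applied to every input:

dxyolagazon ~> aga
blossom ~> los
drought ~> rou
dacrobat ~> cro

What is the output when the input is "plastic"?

las

Looking at the pairs, the operation is to move the last 3 characters to the front (rotate right by 3), then keep only the last 3 characters.
Starting from "plastic": after the first operation, "ticplas"; after the second, "las".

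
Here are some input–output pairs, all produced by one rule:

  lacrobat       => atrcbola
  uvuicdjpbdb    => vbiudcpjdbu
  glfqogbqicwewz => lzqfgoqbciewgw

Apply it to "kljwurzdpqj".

ljwjrudzqpk

Looking at the pairs, the operation is to swap the first and last characters, then swap each adjacent pair of characters (1↔2, 3↔4, ...).
Applying both steps to "kljwurzdpqj": "jljwurzdpqk", then "ljwjrudzqpk".
(Check on "uvuicdjpbdb": → "bvuicdjpbdu" → "vbiudcpjdbu" ✓)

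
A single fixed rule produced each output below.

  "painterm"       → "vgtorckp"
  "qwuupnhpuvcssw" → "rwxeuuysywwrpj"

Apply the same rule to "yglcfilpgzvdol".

ribxfqnainehkn

In each case the input is transformed by: swap the front and back halves of the string, then shift every letter 2 places forward in the alphabet (wrapping around).
For "yglcfilpgzvdol", step one produces "pgzvdolyglcfil"; step two turns that into "ribxfqnainehkn".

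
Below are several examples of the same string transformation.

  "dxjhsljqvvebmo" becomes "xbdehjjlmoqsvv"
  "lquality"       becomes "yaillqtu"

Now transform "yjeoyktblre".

ybeejklorty

The pattern: sort the characters into alphabetical order, then move the last character to the front.
For "yjeoyktblre", step one produces "beejklortyy"; step two turns that into "ybeejklorty".
(Check on "dxjhsljqvvebmo": → "bdehjjlmoqsvvx" → "xbdehjjlmoqsvv" ✓)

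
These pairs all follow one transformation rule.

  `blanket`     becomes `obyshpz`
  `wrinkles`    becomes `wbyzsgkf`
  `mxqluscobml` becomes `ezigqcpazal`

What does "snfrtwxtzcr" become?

The rule is to shift every letter 12 places backward in the alphabet (wrapping around), then move the first 2 characters to the end (rotate left by 2).
For "snfrtwxtzcr" the result is "tfhklhnqfgb".

tfhklhnqfgb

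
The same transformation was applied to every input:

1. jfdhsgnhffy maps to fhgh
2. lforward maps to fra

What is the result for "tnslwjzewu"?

nlje

Each output is the input with this applied: keep every other character starting from the second (positions 2nd, 4th, 6th, ...), then delete the last character.
Starting from "tnslwjzewu": after the first operation, "nljeu"; after the second, "nlje".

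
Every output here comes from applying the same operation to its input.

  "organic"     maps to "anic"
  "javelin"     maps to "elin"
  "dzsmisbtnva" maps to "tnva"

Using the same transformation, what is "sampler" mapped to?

Each output is the input with this applied: keep only the last 4 characters.
Applying that to "sampler" gives "pler".

pler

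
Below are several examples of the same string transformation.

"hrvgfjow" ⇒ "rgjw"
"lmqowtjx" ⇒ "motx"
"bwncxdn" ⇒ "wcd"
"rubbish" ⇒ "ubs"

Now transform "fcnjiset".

cjst

The transformation: keep every other character starting from the second (positions 2nd, 4th, 6th, ...).
On "fcnjiset" that produces "cjst".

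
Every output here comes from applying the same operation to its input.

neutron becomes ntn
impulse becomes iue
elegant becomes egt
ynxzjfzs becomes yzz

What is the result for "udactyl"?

Looking at the pairs, the operation is to keep one character in every 3, starting at position 1 (positions 1st, 4th, 7th, ...).
"udactyl" → "ucl".

ucl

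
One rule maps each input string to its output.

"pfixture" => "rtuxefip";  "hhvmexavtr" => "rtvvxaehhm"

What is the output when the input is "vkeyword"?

rvwydeko

Looking at the pairs, the operation is to sort the characters into alphabetical order, then swap the front and back halves of the string.
Doing the same to "vkeyword": "rvwydeko".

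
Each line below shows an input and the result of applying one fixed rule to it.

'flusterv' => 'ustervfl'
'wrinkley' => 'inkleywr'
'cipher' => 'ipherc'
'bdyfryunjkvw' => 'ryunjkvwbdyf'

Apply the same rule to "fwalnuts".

alnutsfw

The transformation: move the last 2 characters to the front (rotate right by 2), then swap the front and back halves of the string.
Applying both steps to "fwalnuts": "tsfwalnu", then "alnutsfw".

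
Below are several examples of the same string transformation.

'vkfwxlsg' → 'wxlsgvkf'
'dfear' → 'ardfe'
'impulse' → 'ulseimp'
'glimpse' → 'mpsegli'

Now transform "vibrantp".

rantpvib

The transformation: move the first 3 characters to the end (rotate left by 3).
So "vibrantp" becomes "rantpvib".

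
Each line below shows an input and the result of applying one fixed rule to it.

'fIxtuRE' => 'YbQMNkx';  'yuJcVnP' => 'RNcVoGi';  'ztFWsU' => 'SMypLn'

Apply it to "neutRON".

The rule is to flip the case of every letter, then shift every letter 7 places backward in the alphabet (wrapping around).
Applying both steps to "neutRON": "NEUTron", then "GXNMkhg".

GXNMkhg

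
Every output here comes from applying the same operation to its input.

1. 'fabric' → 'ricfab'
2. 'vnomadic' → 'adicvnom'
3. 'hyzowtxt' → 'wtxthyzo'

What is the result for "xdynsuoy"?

suoyxdyn

The transformation: swap the front and back halves of the string.
Applying that to "xdynsuoy" gives "suoyxdyn".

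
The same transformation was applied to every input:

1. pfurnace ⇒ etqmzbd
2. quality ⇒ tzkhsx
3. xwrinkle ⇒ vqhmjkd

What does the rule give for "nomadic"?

The rule is to shift every letter 1 place backward in the alphabet (wrapping around), then delete the first character.
Starting from "nomadic": after the first operation, "mnlzchb"; after the second, "nlzchb".

nlzchb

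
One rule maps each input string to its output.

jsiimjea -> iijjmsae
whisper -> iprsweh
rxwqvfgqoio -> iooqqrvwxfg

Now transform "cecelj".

eejlcc

In each case the input is transformed by: sort the characters into alphabetical order, then move the first 2 characters to the end (rotate left by 2).
Doing the same to "cecelj": "eejlcc".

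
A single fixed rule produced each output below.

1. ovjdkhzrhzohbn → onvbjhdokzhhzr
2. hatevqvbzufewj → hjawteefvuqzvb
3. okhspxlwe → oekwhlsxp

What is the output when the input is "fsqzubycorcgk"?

The transformation: take characters alternately from the front and the back (1st, last, 2nd, 2nd-last, ...).
"fsqzubycorcgk" → "fksgqczruobcy".

fksgqczruobcy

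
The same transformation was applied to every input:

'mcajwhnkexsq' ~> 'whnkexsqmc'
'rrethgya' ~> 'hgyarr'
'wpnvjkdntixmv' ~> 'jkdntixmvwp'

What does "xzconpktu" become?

npktuxz

Looking at the pairs, the operation is to move the first 2 characters to the end (rotate left by 2), then delete the first 2 characters.
Doing the same to "xzconpktu": "npktuxz".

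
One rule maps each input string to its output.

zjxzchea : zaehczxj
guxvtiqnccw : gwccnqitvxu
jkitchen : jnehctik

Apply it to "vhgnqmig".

The rule is to move the first character to the end, then reverse the string.
For "vhgnqmig", step one produces "hgnqmigv"; step two turns that into "vgimqngh".

vgimqngh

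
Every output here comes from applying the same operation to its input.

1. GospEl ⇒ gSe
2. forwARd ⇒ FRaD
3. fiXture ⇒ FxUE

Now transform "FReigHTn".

The transformation: flip the case of every letter, then keep every other character starting from the first (positions 1st, 3rd, 5th, ...).
"FReigHTn" → "fEGt".

fEGt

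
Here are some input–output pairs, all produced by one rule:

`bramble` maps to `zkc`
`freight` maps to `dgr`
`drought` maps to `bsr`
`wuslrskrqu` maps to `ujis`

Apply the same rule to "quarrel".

opj

Each output is the input with this applied: shift every letter 2 places backward in the alphabet (wrapping around), then keep one character in every 3, starting at position 1 (positions 1st, 4th, 7th, ...).
"quarrel" → "osyppcj" → "opj".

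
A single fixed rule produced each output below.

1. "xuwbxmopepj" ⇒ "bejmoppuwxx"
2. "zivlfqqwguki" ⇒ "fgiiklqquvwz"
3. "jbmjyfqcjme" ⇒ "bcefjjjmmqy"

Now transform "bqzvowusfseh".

In each case the input is transformed by: sort the characters into alphabetical order.
"bqzvowusfseh" → "befhoqssuvwz".

befhoqssuvwz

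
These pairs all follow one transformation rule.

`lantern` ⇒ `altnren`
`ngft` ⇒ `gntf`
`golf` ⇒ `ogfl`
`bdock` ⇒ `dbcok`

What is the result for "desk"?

The pattern: swap each adjacent pair of characters (1↔2, 3↔4, ...).
So "desk" becomes "edks".

edks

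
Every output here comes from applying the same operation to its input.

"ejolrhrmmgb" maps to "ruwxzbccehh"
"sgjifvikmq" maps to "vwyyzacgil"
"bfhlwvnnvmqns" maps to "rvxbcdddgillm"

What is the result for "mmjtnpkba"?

What's happening: sort the characters into alphabetical order, then shift every letter 10 places backward in the alphabet (wrapping around).
For "mmjtnpkba" the result is "qrzaccdfj".

qrzaccdfj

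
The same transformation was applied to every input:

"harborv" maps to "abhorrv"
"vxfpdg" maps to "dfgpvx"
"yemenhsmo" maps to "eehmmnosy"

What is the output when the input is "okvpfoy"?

fkoopvy

In each case the input is transformed by: sort the characters into alphabetical order.
For "okvpfoy" the result is "fkoopvy".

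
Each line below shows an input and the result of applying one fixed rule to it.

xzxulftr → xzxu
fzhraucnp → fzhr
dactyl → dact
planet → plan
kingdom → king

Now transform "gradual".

grad

The pattern: keep only the first 4 characters.
For "gradual" the result is "grad".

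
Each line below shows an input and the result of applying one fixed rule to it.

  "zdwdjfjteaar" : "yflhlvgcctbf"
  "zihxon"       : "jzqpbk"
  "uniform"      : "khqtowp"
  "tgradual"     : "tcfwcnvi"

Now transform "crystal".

Each output is the input with this applied: shift every letter 2 places forward in the alphabet (wrapping around), then move the first 2 characters to the end (rotate left by 2).
"crystal" → "etauvcn" → "auvcnet".
(Check on "tgradual": → "vitcfwcn" → "tcfwcnvi" ✓)

auvcnet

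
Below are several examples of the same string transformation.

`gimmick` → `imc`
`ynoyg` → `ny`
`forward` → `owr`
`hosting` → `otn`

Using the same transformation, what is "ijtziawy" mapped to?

jzay

Rule — keep every other character starting from the second (positions 2nd, 4th, 6th, ...).
On "ijtziawy" that produces "jzay".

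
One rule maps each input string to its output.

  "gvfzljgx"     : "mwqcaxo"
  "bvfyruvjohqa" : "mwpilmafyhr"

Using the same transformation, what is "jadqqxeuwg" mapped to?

Each output is the input with this applied: delete the first character, then shift every letter 9 places backward in the alphabet (wrapping around).
Starting from "jadqqxeuwg": after the first operation, "adqqxeuwg"; after the second, "ruhhovlnx".

ruhhovlnx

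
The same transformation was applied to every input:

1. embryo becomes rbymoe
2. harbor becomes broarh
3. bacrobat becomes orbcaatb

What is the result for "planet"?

naeltp

The rule is to swap the front and back halves of the string, then take characters alternately from the front and the back (1st, last, 2nd, 2nd-last, ...).
Working it through for "planet": intermediate "netpla", final "naeltp".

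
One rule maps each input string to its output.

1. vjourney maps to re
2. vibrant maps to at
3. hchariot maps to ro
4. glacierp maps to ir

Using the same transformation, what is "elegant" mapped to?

at

Each output is the input with this applied: keep every other character starting from the first (positions 1st, 3rd, 5th, ...), then delete the first 2 characters.
"elegant" → "eeat" → "at".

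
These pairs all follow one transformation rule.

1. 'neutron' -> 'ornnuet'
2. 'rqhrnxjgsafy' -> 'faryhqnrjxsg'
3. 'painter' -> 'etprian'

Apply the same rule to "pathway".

Rule — move the last 3 characters to the front (rotate right by 3), then swap each adjacent pair of characters (1↔2, 3↔4, ...).
For "pathway", step one produces "waypath"; step two turns that into "awpytah".

awpytah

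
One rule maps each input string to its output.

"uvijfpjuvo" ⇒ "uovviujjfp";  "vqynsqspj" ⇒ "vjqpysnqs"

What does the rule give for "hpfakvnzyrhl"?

Each output is the input with this applied: take characters alternately from the front and the back (1st, last, 2nd, 2nd-last, ...).
"hpfakvnzyrhl" → "hlphfraykzvn".

hlphfraykzvn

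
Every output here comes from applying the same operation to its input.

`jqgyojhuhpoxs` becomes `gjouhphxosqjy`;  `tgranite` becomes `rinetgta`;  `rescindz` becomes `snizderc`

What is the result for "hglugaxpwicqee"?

Rule — swap each adjacent pair of characters (1↔2, 3↔4, ...), then move the first 3 characters to the end (rotate left by 3).
"hglugaxpwicqee" → "ghulagpxiwqcee" → "lagpxiwqceeghu".

lagpxiwqceeghu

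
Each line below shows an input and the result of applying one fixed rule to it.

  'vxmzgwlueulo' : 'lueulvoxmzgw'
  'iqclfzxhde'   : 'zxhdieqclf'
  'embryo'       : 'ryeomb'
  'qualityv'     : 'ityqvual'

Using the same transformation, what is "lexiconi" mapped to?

conliexi

What's happening: swap the first and last characters, then swap the front and back halves of the string.
For "lexiconi" the result is "conliexi".
(Check on "qualityv": → "vualityq" → "ityqvual" ✓)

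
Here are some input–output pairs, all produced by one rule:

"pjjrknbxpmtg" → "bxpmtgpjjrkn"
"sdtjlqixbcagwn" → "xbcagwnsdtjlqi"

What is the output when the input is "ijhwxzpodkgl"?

podkglijhwxz

The rule is to swap the front and back halves of the string.
On "ijhwxzpodkgl" that produces "podkglijhwxz".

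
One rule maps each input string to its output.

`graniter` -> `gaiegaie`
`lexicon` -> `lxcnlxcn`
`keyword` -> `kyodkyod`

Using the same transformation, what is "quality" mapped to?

Looking at the pairs, the operation is to keep every other character starting from the first (positions 1st, 3rd, 5th, ...), then write the whole string twice.
"quality" → "qaiy" → "qaiyqaiy".
(Check on "lexicon": → "lxcn" → "lxcnlxcn" ✓)

qaiyqaiy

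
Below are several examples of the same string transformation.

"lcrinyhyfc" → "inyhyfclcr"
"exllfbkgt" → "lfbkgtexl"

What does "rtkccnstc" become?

ccnstcrtk

The rule is to move the first 3 characters to the end (rotate left by 3).
On "rtkccnstc" that produces "ccnstcrtk".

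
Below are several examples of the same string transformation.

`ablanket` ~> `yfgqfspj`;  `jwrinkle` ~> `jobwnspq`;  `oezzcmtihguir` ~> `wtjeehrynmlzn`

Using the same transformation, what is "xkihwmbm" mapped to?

Each output is the input with this applied: move the last character to the front, then shift every letter 5 places forward in the alphabet (wrapping around).
For "xkihwmbm", step one produces "mxkihwmb"; step two turns that into "rcpnmbrg".

rcpnmbrg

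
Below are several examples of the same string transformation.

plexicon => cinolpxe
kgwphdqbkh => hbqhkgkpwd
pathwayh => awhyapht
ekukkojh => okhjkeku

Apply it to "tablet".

bteatl

The rule is to swap each adjacent pair of characters (1↔2, 3↔4, ...), then swap the front and back halves of the string.
Applying both steps to "tablet": "atlbte", then "bteatl".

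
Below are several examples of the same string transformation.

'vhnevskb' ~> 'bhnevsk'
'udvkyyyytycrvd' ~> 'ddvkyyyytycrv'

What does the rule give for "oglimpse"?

eglimps

The rule is to swap the first and last characters, then delete the last character.
Working it through for "oglimpse": intermediate "eglimpso", final "eglimps".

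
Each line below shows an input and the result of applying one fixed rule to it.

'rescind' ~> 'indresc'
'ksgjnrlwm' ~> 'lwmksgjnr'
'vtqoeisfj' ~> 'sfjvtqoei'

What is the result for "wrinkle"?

klewrin

Each output is the input with this applied: move the last 3 characters to the front (rotate right by 3).
On "wrinkle" that produces "klewrin".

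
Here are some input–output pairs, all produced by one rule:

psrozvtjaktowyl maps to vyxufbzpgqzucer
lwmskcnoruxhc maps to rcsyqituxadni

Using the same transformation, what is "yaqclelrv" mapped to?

Rule — shift every letter 6 places forward in the alphabet (wrapping around).
For "yaqclelrv" the result is "egwirkrxb".

egwirkrxb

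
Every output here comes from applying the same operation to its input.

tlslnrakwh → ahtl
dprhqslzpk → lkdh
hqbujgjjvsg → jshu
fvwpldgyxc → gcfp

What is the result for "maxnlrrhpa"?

Rule — keep one character in every 3, starting at position 1 (positions 1st, 4th, 7th, ...), then move the first 2 characters to the end (rotate left by 2).
Starting from "maxnlrrhpa": after the first operation, "mnra"; after the second, "ramn".
(Check on "tlslnrakwh": → "tlah" → "ahtl" ✓)

ramn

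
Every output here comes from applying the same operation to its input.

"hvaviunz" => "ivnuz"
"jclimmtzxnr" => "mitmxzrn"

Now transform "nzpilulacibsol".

lilucabiosl

Each output is the input with this applied: delete the first 3 characters, then swap each adjacent pair of characters (1↔2, 3↔4, ...).
On "nzpilulacibsol": the first step gives "ilulacibsol", and the second then gives "lilucabiosl".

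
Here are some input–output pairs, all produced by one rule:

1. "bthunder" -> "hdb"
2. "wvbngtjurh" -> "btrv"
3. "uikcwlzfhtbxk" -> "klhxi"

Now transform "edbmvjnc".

The pattern: move the first 2 characters to the end (rotate left by 2), then keep one character in every 3, starting at position 1 (positions 1st, 4th, 7th, ...).
"edbmvjnc" → "bmvjnced" → "bje".

bje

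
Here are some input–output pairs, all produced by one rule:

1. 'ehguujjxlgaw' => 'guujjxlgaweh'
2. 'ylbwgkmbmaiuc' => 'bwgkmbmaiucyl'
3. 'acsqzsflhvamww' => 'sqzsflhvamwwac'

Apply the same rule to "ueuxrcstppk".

What's happening: move the first 2 characters to the end (rotate left by 2).
Applying that to "ueuxrcstppk" gives "uxrcstppkue".

uxrcstppkue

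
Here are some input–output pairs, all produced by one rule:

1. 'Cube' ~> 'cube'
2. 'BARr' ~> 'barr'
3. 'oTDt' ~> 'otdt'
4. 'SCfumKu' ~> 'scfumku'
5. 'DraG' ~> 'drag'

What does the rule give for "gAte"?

gate

Looking at the pairs, the operation is to convert every letter to lowercase.
So "gAte" becomes "gate".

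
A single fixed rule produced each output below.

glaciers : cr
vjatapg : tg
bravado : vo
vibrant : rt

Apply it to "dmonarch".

nc

What's happening: move the first character to the end, then keep one character in every 3, starting at position 3 (positions 3rd, 6th, 9th, ...).
Working it through for "dmonarch": intermediate "monarchd", final "nc".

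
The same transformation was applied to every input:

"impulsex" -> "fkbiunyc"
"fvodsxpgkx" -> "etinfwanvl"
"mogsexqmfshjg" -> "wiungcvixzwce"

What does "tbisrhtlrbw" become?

yihxjbhrmjr

What's happening: move the first 2 characters to the end (rotate left by 2), then shift every letter 10 places backward in the alphabet (wrapping around).
On "tbisrhtlrbw": the first step gives "isrhtlrbwtb", and the second then gives "yihxjbhrmjr".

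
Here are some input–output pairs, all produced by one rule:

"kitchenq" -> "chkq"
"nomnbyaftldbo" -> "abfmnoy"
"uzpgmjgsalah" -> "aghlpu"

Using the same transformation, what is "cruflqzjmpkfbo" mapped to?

In each case the input is transformed by: sort the characters into alphabetical order, then keep every other character starting from the first (positions 1st, 3rd, 5th, ...).
On "cruflqzjmpkfbo": the first step gives "bcffjklmopqruz", and the second then gives "bfjloqu".
(Check on "kitchenq": → "cehiknqt" → "chkq" ✓)

bfjloqu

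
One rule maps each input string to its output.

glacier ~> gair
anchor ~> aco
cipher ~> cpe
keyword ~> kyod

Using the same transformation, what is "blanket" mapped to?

bakt

The transformation: keep every other character starting from the first (positions 1st, 3rd, 5th, ...).
Doing the same to "blanket": "bakt".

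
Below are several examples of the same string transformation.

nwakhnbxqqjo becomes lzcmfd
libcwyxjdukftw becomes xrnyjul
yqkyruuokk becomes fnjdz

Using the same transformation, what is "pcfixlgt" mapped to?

rxai

Looking at the pairs, the operation is to shift every letter 11 places backward in the alphabet (wrapping around), then keep every other character starting from the second (positions 2nd, 4th, 6th, ...).
For "pcfixlgt", step one produces "eruxmavi"; step two turns that into "rxai".
(Check on "nwakhnbxqqjo": → "clpzwcqmffyd" → "lzcmfd" ✓)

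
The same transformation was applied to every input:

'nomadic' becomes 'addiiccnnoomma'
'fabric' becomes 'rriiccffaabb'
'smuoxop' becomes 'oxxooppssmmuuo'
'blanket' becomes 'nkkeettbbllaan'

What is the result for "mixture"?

In each case the input is transformed by: double every character, then swap the front and back halves of the string.
Applying both steps to "mixture": "mmiixxttuurree", then "tuurreemmiixxt".

tuurreemmiixxt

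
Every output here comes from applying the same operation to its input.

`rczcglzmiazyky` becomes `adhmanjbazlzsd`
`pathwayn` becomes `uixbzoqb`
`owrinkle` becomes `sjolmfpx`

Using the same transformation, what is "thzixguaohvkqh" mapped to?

In each case the input is transformed by: shift every letter 1 place forward in the alphabet (wrapping around), then move the first 2 characters to the end (rotate left by 2).
For "thzixguaohvkqh", step one produces "uiajyhvbpiwlri"; step two turns that into "ajyhvbpiwlriui".

ajyhvbpiwlriui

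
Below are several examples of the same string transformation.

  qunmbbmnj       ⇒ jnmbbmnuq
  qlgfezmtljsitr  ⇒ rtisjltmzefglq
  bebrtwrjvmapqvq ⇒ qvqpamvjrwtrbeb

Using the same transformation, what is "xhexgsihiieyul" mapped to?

luyeiihisgxehx

The pattern: reverse the string.
Applying that to "xhexgsihiieyul" gives "luyeiihisgxehx".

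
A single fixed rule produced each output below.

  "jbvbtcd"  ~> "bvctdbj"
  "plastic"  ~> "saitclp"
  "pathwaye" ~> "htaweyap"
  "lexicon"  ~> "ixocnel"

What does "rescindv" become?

Each output is the input with this applied: swap each adjacent pair of characters (1↔2, 3↔4, ...), then move the first 2 characters to the end (rotate left by 2).
Working it through for "rescindv": intermediate "ercsnivd", final "csnivder".

csnivder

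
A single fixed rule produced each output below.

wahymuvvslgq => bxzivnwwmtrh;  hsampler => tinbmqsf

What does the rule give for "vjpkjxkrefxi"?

In each case the input is transformed by: swap each adjacent pair of characters (1↔2, 3↔4, ...), then shift every letter 1 place forward in the alphabet (wrapping around).
On "vjpkjxkrefxi": the first step gives "jvkpxjrkfeix", and the second then gives "kwlqykslgfjy".

kwlqykslgfjy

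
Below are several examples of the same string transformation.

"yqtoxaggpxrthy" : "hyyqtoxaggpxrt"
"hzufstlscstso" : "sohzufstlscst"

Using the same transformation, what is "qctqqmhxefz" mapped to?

What's happening: move the last 2 characters to the front (rotate right by 2).
So "qctqqmhxefz" becomes "fzqctqqmhxe".

fzqctqqmhxe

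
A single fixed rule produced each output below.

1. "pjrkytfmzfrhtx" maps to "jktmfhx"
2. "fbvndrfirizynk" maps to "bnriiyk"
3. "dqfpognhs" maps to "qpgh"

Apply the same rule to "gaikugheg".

akge

In each case the input is transformed by: keep every other character starting from the second (positions 2nd, 4th, 6th, ...).
On "gaikugheg" that produces "akge".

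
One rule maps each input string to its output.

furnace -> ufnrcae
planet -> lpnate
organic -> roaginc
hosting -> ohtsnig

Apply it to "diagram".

idgaarm

What's happening: swap each adjacent pair of characters (1↔2, 3↔4, ...).
Doing the same to "diagram": "idgaarm".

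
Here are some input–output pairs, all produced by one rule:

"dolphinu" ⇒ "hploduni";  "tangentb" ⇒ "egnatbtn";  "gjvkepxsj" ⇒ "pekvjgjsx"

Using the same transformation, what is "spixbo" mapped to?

ipsobx

In each case the input is transformed by: move the last 3 characters to the front (rotate right by 3), then reverse the string.
Applying both steps to "spixbo": "xbospi", then "ipsobx".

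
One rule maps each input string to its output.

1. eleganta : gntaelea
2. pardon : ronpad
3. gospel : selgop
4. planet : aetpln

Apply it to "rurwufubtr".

The pattern: swap the front and back halves of the string, then swap the first and last characters.
So "rurwufubtr" becomes "uubtrrurwf".
(Check on "eleganta": → "antaeleg" → "gntaelea" ✓)

uubtrrurwf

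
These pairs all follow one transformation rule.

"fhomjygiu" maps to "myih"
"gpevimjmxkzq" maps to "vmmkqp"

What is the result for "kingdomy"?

goyi

What's happening: keep every other character starting from the second (positions 2nd, 4th, 6th, ...), then move the first character to the end.
Applying that to "kingdomy" gives "goyi".
(Check on "gpevimjmxkzq": → "pvmmkq" → "vmmkqp" ✓)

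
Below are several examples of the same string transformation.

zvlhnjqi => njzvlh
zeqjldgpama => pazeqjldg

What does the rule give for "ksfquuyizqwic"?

qwksfquuyiz

What's happening: delete the last 2 characters, then move the last 2 characters to the front (rotate right by 2).
For "ksfquuyizqwic", step one produces "ksfquuyizqw"; step two turns that into "qwksfquuyiz".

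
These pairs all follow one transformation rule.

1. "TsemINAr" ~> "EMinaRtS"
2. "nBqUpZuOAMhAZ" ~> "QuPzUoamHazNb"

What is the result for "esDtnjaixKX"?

dTNJAIXkxES

Each output is the input with this applied: move the first 2 characters to the end (rotate left by 2), then flip the case of every letter.
Doing the same to "esDtnjaixKX": "dTNJAIXkxES".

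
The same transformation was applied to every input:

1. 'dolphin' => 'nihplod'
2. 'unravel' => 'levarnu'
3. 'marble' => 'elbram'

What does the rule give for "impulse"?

eslupmi

In each case the input is transformed by: reverse the string.
Doing the same to "impulse": "eslupmi".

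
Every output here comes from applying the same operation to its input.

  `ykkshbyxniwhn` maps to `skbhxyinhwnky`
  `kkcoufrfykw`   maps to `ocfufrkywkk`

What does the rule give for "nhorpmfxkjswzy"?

rompxfjkwsyzhn

The pattern: swap each adjacent pair of characters (1↔2, 3↔4, ...), then move the first 2 characters to the end (rotate left by 2).
Applying both steps to "nhorpmfxkjswzy": "hnrompxfjkwsyz", then "rompxfjkwsyzhn".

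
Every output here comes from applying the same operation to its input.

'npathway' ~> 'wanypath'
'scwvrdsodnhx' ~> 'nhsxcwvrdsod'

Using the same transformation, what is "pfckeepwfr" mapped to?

wfprfckeep

Each output is the input with this applied: swap the first and last characters, then move the last 3 characters to the front (rotate right by 3).
Applying both steps to "pfckeepwfr": "rfckeepwfp", then "wfprfckeep".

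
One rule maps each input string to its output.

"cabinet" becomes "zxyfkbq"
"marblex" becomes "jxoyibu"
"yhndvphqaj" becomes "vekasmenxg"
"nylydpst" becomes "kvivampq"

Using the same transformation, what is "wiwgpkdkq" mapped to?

tftdmhahn

In each case the input is transformed by: shift every letter 3 places backward in the alphabet (wrapping around).
Doing the same to "wiwgpkdkq": "tftdmhahn".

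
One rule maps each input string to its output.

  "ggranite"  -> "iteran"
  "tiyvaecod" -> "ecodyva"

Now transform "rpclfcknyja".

cknyjaclf

In each case the input is transformed by: delete the first 2 characters, then move the first 3 characters to the end (rotate left by 3).
For "rpclfcknyja" the result is "cknyjaclf".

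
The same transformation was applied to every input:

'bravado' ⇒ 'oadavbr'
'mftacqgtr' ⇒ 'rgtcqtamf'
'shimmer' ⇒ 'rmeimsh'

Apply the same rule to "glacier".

rieacgl

The transformation: swap each adjacent pair of characters (1↔2, 3↔4, ...), then reverse the string.
For "glacier", step one produces "lgcaeir"; step two turns that into "rieacgl".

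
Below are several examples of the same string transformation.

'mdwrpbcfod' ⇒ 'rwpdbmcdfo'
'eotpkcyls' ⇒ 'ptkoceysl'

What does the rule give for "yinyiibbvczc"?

The rule is to move the first 3 characters to the end (rotate left by 3), then take characters alternately from the front and the back (1st, last, 2nd, 2nd-last, ...).
"yinyiibbvczc" → "yiibbvczcyin" → "yniiiybcbzvc".
(Check on "eotpkcyls": → "pkcylseot" → "ptkoceysl" ✓)

yniiiybcbzvc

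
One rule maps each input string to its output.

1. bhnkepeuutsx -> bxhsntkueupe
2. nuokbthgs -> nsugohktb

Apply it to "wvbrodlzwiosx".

wxvsboriowdzl

What's happening: take characters alternately from the front and the back (1st, last, 2nd, 2nd-last, ...).
For "wvbrodlzwiosx" the result is "wxvsboriowdzl".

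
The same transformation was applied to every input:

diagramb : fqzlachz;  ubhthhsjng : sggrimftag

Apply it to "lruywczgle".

xvbyfkdkqt

Each output is the input with this applied: move the first 3 characters to the end (rotate left by 3), then shift every letter 1 place backward in the alphabet (wrapping around).
"lruywczgle" → "xvbyfkdkqt".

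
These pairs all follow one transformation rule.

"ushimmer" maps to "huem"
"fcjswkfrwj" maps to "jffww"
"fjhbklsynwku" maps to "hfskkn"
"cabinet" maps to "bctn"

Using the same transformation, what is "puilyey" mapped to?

ipyy

The rule is to keep every other character starting from the first (positions 1st, 3rd, 5th, ...), then swap each adjacent pair of characters (1↔2, 3↔4, ...).
For "puilyey", step one produces "piyy"; step two turns that into "ipyy".
(Check on "fjhbklsynwku": → "fhksnk" → "hfskkn" ✓)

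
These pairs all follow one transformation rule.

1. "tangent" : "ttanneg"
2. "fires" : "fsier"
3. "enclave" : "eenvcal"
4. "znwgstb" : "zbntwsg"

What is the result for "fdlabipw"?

In each case the input is transformed by: take characters alternately from the front and the back (1st, last, 2nd, 2nd-last, ...).
So "fdlabipw" becomes "fwdpliab".

fwdpliab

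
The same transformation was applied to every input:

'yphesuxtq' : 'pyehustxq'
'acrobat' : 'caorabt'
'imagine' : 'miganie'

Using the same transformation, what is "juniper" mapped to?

In each case the input is transformed by: swap each adjacent pair of characters (1↔2, 3↔4, ...).
"juniper" → "ujinepr".

ujinepr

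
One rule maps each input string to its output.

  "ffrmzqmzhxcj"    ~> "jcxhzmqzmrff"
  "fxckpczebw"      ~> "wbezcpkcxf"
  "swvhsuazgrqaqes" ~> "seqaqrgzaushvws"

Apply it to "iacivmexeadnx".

xndaexemvicai

Each output is the input with this applied: reverse the string.
So "iacivmexeadnx" becomes "xndaexemvicai".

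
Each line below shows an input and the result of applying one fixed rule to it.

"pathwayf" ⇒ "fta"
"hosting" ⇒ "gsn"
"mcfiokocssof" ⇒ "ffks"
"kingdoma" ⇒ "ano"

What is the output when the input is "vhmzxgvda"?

amg

The rule is to move the last character to the front, then keep one character in every 3, starting at position 1 (positions 1st, 4th, 7th, ...).
For "vhmzxgvda", step one produces "avhmzxgvd"; step two turns that into "amg".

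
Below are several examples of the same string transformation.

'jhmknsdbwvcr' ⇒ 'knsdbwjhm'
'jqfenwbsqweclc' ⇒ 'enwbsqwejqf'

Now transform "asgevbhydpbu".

What's happening: delete the last 3 characters, then move the first 3 characters to the end (rotate left by 3).
Starting from "asgevbhydpbu": after the first operation, "asgevbhyd"; after the second, "evbhydasg".
(Check on "jhmknsdbwvcr": → "jhmknsdbw" → "knsdbwjhm" ✓)

evbhydasg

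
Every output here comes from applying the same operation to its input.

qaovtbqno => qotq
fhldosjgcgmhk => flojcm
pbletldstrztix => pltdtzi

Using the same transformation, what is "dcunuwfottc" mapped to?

duuft

Rule — delete the last character, then keep every other character starting from the first (positions 1st, 3rd, 5th, ...).
For "dcunuwfottc", step one produces "dcunuwfott"; step two turns that into "duuft".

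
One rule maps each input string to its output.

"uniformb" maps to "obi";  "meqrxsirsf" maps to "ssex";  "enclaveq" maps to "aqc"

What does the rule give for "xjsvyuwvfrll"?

wrxv

The transformation: swap the front and back halves of the string, then keep one character in every 3, starting at position 1 (positions 1st, 4th, 7th, ...).
"xjsvyuwvfrll" → "wrxv".
(Check on "enclaveq": → "aveqencl" → "aqc" ✓)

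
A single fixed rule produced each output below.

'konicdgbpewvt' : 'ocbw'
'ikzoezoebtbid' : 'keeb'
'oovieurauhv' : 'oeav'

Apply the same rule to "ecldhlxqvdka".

chqk

The rule is to keep one character in every 3, starting at position 2 (positions 2nd, 5th, 8th, ...).
Doing the same to "ecldhlxqvdka": "chqk".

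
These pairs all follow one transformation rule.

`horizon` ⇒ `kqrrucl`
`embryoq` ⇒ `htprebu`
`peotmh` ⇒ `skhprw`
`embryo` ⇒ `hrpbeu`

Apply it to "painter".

The transformation: take characters alternately from the front and the back (1st, last, 2nd, 2nd-last, ...), then shift every letter 3 places forward in the alphabet (wrapping around).
For "painter", step one produces "praeitn"; step two turns that into "sudhlwq".

sudhlwq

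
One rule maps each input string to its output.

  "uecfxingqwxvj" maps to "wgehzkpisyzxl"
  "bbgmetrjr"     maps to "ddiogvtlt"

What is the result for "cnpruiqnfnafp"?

eprtwksphpchr

What's happening: shift every letter 2 places forward in the alphabet (wrapping around).
For "cnpruiqnfnafp" the result is "eprtwksphpchr".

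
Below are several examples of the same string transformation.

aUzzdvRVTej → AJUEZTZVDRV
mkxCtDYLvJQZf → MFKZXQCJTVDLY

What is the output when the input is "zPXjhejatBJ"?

ZJPBXTJAHJE

What's happening: take characters alternately from the front and the back (1st, last, 2nd, 2nd-last, ...), then convert every letter to uppercase.
Starting from "zPXjhejatBJ": after the first operation, "zJPBXtjahje"; after the second, "ZJPBXTJAHJE".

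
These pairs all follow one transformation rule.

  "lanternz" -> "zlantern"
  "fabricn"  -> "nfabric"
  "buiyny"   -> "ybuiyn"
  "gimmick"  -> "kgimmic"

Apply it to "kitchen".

What's happening: move the last character to the front.
So "kitchen" becomes "nkitche".

nkitche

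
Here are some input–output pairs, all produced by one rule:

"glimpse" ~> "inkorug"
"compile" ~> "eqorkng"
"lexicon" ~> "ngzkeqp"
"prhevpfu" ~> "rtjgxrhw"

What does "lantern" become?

ncpvgtp

The transformation: shift every letter 2 places forward in the alphabet (wrapping around).
Applying that to "lantern" gives "ncpvgtp".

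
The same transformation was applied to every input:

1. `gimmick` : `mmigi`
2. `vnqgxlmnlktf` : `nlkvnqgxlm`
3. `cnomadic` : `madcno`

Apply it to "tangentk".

gentan

Looking at the pairs, the operation is to delete the last 2 characters, then move the last 3 characters to the front (rotate right by 3).
"tangentk" → "tangen" → "gentan".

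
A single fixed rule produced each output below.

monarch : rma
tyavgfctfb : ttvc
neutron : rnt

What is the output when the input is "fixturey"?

rft

In each case the input is transformed by: move the last 3 characters to the front (rotate right by 3), then keep one character in every 3, starting at position 1 (positions 1st, 4th, 7th, ...).
Starting from "fixturey": after the first operation, "reyfixtu"; after the second, "rft".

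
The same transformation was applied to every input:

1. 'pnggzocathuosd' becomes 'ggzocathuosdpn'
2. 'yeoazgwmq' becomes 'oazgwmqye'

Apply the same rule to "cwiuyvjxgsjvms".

iuyvjxgsjvmscw

Rule — move the first 2 characters to the end (rotate left by 2).
Doing the same to "cwiuyvjxgsjvms": "iuyvjxgsjvmscw".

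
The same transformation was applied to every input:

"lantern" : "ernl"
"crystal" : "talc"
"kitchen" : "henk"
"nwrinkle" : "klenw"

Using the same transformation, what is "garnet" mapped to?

Rule — move the last 3 characters to the front (rotate right by 3), then delete the last 3 characters.
Applying both steps to "garnet": "netgar", then "net".

net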